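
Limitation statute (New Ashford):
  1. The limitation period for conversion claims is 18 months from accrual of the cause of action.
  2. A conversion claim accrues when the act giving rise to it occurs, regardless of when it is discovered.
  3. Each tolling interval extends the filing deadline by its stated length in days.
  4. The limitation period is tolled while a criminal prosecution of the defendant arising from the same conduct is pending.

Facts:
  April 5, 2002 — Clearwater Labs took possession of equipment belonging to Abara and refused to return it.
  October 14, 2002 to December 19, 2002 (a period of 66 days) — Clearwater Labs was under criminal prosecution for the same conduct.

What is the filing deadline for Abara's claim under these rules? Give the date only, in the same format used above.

The cause of action accrued on April 5, 2002, the date of the act.
The untolled deadline — 18 months after April 5, 2002 — is October 5, 2003.
The period was tolled for 66 days by the pending criminal prosecution (October 14, 2002 to December 19, 2002), pushing the deadline to December 10, 2003.

December 10, 2003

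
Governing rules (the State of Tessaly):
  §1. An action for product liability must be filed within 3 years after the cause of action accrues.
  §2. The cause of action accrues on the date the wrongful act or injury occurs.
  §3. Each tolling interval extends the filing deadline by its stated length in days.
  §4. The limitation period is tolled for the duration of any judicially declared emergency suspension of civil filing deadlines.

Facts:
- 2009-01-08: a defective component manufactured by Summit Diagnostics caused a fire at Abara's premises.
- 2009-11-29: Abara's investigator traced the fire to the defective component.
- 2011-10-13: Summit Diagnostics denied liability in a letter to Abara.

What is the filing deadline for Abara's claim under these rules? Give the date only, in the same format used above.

Because the rule ties accrual to occurrence, the claim accrued on 2009-01-08, not on the 2009-11-29 discovery date.
Adding the 3 years base period to 2009-01-08 gives a deadline of 2012-01-08, before any tolling.
Nothing else in the chronology tolls or restarts the period.

2012-01-08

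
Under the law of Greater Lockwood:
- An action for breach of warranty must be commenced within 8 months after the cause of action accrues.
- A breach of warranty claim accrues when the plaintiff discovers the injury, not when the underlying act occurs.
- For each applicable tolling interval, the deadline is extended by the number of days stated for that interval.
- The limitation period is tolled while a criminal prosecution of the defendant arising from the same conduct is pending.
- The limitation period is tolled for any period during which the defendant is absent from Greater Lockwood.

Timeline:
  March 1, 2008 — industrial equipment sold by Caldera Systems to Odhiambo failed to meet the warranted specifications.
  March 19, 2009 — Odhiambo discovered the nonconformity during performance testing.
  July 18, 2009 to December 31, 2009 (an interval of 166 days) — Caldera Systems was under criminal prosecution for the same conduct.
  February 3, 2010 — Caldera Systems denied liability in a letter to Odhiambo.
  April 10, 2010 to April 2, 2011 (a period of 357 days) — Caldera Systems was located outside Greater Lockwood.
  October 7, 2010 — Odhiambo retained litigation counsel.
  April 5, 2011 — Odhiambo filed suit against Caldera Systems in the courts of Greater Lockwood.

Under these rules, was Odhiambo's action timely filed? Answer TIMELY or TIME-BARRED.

TIMELY

The claim did not accrue until Odhiambo discovered the injury on March 19, 2009; the March 1, 2008 act date does not start the clock under the stated rule.
The untolled deadline — 8 months after March 19, 2009 — is November 19, 2009.
The pending criminal prosecution from July 18, 2009 to December 31, 2009 tolled the period for 166 days, extending the deadline to May 4, 2010.
The period was tolled for 357 days by the defendant's absence from the jurisdiction (April 10, 2010 to April 2, 2011), pushing the deadline to April 26, 2011.
The other events in the timeline have no effect on the limitation period under the stated rules.
Odhiambo filed on April 5, 2011, before the April 26, 2011 deadline, so the action is timely.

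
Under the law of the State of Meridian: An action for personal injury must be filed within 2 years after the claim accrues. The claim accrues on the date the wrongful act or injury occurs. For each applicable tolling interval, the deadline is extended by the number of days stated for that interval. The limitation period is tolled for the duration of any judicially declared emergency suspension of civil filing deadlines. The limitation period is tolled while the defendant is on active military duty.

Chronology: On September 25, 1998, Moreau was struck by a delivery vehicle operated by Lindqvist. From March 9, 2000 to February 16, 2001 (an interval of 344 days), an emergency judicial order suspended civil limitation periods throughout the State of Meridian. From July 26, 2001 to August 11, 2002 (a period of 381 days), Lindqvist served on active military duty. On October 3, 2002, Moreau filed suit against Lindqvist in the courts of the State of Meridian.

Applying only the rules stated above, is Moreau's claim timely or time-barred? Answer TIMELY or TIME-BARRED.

The limitation period began to run on September 25, 1998.
2 years from September 25, 1998 is September 25, 2000.
Because the emergency suspension of filing deadlines ran from March 9, 2000 to February 16, 2001, the deadline is extended by 344 days to September 4, 2001.
The defendant's active military service from July 26, 2001 to August 11, 2002 tolled the period for 381 days, extending the deadline to September 20, 2002.
Moreau filed on October 3, 2002, after the September 20, 2002 deadline, so the action is time-barred.

TIME-BARRED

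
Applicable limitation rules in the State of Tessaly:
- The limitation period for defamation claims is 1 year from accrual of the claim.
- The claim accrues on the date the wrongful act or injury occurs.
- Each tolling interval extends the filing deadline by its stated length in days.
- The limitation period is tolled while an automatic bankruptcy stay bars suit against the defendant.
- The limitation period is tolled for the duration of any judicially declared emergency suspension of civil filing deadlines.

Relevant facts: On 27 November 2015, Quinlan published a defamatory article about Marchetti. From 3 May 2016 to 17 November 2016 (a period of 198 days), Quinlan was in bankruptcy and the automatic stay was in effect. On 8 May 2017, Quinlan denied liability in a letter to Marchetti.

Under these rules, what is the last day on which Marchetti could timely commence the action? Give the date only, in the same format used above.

13 June 2017

The claim accrued on 27 November 2015, when the wrongful act occurred.
Adding the 1 year base period to 27 November 2015 gives a deadline of 27 November 2016, before any tolling.
Because the automatic bankruptcy stay ran from 3 May 2016 to 17 November 2016, the deadline is extended by 198 days to 13 June 2017.
The other events in the timeline have no effect on the limitation period under the stated rules.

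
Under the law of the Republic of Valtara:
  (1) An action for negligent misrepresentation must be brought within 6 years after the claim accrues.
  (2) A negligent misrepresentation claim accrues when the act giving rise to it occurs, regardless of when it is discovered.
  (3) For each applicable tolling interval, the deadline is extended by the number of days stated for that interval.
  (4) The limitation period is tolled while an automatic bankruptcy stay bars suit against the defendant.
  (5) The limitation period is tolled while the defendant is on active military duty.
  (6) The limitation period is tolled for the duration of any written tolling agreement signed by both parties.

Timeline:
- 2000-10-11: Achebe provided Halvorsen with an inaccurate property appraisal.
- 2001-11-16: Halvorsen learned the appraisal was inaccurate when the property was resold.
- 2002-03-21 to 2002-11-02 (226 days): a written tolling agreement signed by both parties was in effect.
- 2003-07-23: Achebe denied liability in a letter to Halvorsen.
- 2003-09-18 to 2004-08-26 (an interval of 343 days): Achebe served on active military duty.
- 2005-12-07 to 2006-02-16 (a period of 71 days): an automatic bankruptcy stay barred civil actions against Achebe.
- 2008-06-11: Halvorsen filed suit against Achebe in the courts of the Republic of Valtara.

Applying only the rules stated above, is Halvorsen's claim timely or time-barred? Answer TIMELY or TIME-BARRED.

Because the rule ties accrual to occurrence, the claim accrued on 2000-10-11, not on the 2001-11-16 discovery date.
Adding the 6 years base period to 2000-10-11 gives a deadline of 2006-10-11, before any tolling.
The period was tolled for 226 days by the written tolling agreement (2002-03-21 to 2002-11-02), pushing the deadline to 2007-05-25.
Because the defendant's active military service ran from 2003-09-18 to 2004-08-26, the deadline is extended by 343 days to 2008-05-02.
The period was tolled for 71 days by the automatic bankruptcy stay (2005-12-07 to 2006-02-16), pushing the deadline to 2008-07-12.
Nothing else in the chronology tolls or restarts the period.
Filing on 2008-06-11 beat the 2008-07-12 deadline — the action is timely.

TIMELY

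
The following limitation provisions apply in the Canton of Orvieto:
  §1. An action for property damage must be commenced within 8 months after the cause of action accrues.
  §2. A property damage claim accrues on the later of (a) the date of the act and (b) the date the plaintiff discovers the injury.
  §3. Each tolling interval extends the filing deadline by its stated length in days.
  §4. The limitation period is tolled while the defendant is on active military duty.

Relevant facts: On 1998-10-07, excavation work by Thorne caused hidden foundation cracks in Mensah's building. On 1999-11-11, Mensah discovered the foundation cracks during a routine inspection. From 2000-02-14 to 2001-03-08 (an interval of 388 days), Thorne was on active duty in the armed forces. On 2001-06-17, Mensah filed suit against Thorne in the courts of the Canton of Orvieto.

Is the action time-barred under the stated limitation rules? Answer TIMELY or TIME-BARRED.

TIMELY

Taking the later of the act (1998-10-07) and discovery (1999-11-11), the claim accrued on 1999-11-11.
Adding the 8 months base period to 1999-11-11 gives a deadline of 2000-07-11, before any tolling.
The period was tolled for 388 days by the defendant's active military service (2000-02-14 to 2001-03-08), pushing the deadline to 2001-08-03.
Filing on 2001-06-17 beat the 2001-08-03 deadline — the action is timely.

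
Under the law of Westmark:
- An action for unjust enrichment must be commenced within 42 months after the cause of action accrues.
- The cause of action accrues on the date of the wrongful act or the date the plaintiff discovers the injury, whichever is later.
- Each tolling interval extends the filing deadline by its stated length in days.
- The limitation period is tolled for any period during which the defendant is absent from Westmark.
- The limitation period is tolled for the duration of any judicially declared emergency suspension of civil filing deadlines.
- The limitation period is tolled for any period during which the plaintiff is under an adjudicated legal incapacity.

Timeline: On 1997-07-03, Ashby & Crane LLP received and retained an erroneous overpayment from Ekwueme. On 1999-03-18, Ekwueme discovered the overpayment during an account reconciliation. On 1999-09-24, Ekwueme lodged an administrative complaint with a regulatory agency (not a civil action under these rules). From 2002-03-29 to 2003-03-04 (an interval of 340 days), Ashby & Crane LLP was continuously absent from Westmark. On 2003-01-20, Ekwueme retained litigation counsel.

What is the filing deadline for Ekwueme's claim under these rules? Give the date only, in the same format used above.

2003-08-24

Because discovery on 1999-03-18 post-dates the 1997-07-03 act, accrual under the later-of rule falls on 1999-03-18.
42 months from 1999-03-18 is 2002-09-18.
Because the defendant's absence from the jurisdiction ran from 2002-03-29 to 2003-03-04, the deadline is extended by 340 days to 2003-08-24.
Nothing else in the chronology tolls or restarts the period.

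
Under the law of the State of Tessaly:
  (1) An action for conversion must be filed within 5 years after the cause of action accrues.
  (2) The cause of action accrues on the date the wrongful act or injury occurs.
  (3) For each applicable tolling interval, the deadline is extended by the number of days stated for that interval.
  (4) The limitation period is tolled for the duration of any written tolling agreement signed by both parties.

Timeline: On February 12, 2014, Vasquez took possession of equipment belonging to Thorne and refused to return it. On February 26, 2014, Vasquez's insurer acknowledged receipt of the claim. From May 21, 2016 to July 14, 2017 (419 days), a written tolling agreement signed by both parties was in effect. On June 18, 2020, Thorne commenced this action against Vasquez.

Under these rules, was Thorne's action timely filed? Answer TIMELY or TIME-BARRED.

TIME-BARRED

The claim accrued on February 12, 2014, when the wrongful act occurred.
5 years from February 12, 2014 is February 12, 2019.
Because the written tolling agreement ran from May 21, 2016 to July 14, 2017, the deadline is extended by 419 days to April 6, 2020.
None of the other events listed affects the running of the period under the stated rules.
Filing on June 18, 2020 missed the April 6, 2020 deadline — the action is time-barred.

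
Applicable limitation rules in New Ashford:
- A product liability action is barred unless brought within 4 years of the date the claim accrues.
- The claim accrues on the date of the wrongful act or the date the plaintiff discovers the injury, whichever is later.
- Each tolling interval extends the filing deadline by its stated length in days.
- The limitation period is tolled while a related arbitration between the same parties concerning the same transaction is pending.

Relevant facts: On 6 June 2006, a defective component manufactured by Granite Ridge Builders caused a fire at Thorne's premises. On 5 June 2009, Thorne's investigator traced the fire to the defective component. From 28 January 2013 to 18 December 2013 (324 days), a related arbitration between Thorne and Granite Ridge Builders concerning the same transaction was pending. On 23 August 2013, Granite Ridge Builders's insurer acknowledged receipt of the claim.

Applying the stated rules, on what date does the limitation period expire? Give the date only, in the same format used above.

25 April 2014

Taking the later of the act (6 June 2006) and discovery (5 June 2009), the claim accrued on 5 June 2009.
Adding the 4 years base period to 5 June 2009 gives a deadline of 5 June 2013, before any tolling.
Because the pending related arbitration ran from 28 January 2013 to 18 December 2013, the deadline is extended by 324 days to 25 April 2014.
None of the other events listed affects the running of the period under the stated rules.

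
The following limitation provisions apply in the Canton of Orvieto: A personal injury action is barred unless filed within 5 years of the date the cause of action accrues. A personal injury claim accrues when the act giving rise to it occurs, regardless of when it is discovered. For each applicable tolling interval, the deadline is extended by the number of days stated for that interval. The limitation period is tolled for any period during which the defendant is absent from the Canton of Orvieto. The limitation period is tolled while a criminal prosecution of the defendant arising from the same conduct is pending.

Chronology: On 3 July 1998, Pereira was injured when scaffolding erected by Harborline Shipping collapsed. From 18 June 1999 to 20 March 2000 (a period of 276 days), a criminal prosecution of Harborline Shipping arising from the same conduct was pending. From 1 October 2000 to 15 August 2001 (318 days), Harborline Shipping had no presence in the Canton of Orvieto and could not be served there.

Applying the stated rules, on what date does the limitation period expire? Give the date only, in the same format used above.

The claim accrued on 3 July 1998, when the wrongful act occurred.
Adding the 5 years base period to 3 July 1998 gives a deadline of 3 July 2003, before any tolling.
Because the pending criminal prosecution ran from 18 June 1999 to 20 March 2000, the deadline is extended by 276 days to 4 April 2004.
Because the defendant's absence from the jurisdiction ran from 1 October 2000 to 15 August 2001, the deadline is extended by 318 days to 16 February 2005.

16 February 2005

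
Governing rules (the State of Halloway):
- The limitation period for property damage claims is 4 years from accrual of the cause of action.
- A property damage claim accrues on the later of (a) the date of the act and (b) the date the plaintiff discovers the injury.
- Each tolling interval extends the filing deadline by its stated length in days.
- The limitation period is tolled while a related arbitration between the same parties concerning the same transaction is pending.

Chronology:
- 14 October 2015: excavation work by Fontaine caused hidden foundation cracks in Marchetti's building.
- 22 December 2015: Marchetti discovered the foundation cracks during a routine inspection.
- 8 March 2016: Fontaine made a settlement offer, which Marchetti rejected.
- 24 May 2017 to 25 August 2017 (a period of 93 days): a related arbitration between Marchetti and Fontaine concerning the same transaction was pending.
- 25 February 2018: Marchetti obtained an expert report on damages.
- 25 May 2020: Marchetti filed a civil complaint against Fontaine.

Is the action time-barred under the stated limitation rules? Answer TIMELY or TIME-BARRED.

Because discovery on 22 December 2015 post-dates the 14 October 2015 act, accrual under the later-of rule falls on 22 December 2015.
The untolled deadline — 4 years after 22 December 2015 — is 22 December 2019.
The period was tolled for 93 days by the pending related arbitration (24 May 2017 to 25 August 2017), pushing the deadline to 24 March 2020.
Nothing else in the chronology tolls or restarts the period.
Filing on 25 May 2020 missed the 24 March 2020 deadline — the action is time-barred.

TIME-BARRED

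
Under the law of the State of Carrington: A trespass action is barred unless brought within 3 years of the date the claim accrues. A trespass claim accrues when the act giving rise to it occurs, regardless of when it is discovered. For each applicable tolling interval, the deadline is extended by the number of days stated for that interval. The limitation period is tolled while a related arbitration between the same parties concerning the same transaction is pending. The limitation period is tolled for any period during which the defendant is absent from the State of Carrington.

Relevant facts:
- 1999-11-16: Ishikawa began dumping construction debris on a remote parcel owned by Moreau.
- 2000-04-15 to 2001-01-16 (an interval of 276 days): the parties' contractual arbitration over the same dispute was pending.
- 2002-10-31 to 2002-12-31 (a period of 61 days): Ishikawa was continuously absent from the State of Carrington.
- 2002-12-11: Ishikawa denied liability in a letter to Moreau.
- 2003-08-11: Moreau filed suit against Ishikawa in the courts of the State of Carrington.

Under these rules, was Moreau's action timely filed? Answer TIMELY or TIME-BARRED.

The claim accrued on 1999-11-16, the date of the act.
The untolled deadline — 3 years after 1999-11-16 — is 2002-11-16.
Because the pending related arbitration ran from 2000-04-15 to 2001-01-16, the deadline is extended by 276 days to 2003-08-19.
The defendant's absence from the jurisdiction from 2002-10-31 to 2002-12-31 tolled the period for 61 days, extending the deadline to 2003-10-19.
Nothing else in the chronology tolls or restarts the period.
Moreau filed on 2003-08-11, before the 2003-10-19 deadline, so the action is timely.

TIMELY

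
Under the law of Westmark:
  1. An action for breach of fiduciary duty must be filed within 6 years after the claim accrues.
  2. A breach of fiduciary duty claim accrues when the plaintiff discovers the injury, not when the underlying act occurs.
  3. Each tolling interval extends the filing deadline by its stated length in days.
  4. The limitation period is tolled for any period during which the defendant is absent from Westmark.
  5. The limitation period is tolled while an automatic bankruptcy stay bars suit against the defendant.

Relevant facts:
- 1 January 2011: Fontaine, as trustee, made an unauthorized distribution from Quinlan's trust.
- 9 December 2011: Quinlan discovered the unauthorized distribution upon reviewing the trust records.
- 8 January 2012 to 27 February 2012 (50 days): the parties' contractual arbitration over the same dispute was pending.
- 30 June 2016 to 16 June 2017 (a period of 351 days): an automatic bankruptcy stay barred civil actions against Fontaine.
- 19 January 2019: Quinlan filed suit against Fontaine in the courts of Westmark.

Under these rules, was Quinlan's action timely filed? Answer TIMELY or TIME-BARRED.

TIME-BARRED

The claim did not accrue until Quinlan discovered the injury on 9 December 2011; the 1 January 2011 act date does not start the clock under the stated rule.
The untolled deadline — 6 years after 9 December 2011 — is 9 December 2017.
The automatic bankruptcy stay from 30 June 2016 to 16 June 2017 tolled the period for 351 days, extending the deadline to 25 November 2018.
Although a pending arbitration ran from 8 January 2012 to 27 February 2012, the stated rules do not make that a tolling event, so it is disregarded.
Filing on 19 January 2019 missed the 25 November 2018 deadline — the action is time-barred.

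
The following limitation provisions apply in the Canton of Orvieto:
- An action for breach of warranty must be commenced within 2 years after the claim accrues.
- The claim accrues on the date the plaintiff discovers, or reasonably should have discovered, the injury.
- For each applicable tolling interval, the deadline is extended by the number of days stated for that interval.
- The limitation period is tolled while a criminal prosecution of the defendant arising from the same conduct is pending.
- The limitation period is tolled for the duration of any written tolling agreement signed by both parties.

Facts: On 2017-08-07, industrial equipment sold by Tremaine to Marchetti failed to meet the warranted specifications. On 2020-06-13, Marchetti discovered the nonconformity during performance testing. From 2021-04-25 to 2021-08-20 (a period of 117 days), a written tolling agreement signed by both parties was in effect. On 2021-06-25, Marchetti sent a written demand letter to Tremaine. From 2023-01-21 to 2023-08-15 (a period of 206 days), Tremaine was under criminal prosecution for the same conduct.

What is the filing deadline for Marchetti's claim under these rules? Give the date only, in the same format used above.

2022-10-08

Accrual is tied to discovery, so the period began on 2020-06-13 rather than on 2017-08-07 when the act occurred.
2 years from 2020-06-13 is 2022-06-13.
The period was tolled for 117 days by the written tolling agreement (2021-04-25 to 2021-08-20), pushing the deadline to 2022-10-08.
The pending criminal prosecution from 2023-01-21 to 2023-08-15 began after the period had already run on 2022-10-08, so it has no tolling effect.
None of the other events listed affects the running of the period under the stated rules.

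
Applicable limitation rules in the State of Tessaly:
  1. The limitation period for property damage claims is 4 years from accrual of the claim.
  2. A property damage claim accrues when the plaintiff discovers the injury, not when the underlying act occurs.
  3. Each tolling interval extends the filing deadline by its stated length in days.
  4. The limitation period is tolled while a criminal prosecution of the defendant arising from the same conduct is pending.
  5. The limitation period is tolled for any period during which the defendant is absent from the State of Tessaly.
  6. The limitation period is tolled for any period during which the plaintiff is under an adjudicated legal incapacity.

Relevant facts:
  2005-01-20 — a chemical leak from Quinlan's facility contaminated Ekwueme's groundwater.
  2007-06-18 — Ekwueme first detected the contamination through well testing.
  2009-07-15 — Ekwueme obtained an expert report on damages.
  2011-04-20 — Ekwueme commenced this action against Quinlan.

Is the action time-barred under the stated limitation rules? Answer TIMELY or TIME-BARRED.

TIMELY

Under the discovery rule, the claim accrued on 2007-06-18, when Ekwueme discovered the injury — not on the 2005-01-20 date of the underlying act.
Adding the 4 years base period to 2007-06-18 gives a deadline of 2011-06-18, before any tolling.
The other events in the timeline have no effect on the limitation period under the stated rules.
Ekwueme filed on 2011-04-20, before the 2011-06-18 deadline, so the action is timely.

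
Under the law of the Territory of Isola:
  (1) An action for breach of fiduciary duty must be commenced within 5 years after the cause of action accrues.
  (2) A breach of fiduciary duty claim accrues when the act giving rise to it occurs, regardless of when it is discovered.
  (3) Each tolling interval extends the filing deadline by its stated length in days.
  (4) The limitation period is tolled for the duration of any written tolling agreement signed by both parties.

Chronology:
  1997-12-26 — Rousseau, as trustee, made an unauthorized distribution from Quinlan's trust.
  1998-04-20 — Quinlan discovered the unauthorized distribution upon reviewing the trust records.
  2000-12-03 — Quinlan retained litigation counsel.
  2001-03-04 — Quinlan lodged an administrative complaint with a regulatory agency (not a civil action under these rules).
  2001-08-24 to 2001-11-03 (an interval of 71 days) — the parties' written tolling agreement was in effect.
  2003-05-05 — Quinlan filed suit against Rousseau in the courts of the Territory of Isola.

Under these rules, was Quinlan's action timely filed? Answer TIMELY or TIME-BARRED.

The claim accrued on 1997-12-26, when the wrongful act occurred; under the stated occurrence rule the 1998-04-20 discovery does not delay accrual.
Adding the 5 years base period to 1997-12-26 gives a deadline of 2002-12-26, before any tolling.
Because the written tolling agreement ran from 2001-08-24 to 2001-11-03, the deadline is extended by 71 days to 2003-03-07.
None of the other events listed affects the running of the period under the stated rules.
Quinlan filed on 2003-05-05, after the 2003-03-07 deadline, so the action is time-barred.

TIME-BARRED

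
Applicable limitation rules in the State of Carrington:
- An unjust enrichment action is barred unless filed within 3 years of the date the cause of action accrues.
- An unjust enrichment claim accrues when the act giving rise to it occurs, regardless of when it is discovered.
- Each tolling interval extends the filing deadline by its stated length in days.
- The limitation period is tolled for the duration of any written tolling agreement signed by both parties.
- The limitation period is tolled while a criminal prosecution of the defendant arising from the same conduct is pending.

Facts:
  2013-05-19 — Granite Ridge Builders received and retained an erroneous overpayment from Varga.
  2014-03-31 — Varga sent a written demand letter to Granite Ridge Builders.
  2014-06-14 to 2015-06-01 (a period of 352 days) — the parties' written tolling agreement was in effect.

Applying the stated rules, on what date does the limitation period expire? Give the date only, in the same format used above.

2017-05-06

The cause of action accrued on 2013-05-19, the date of the act.
3 years from 2013-05-19 is 2016-05-19.
Because the written tolling agreement ran from 2014-06-14 to 2015-06-01, the deadline is extended by 352 days to 2017-05-06.
None of the other events listed affects the running of the period under the stated rules.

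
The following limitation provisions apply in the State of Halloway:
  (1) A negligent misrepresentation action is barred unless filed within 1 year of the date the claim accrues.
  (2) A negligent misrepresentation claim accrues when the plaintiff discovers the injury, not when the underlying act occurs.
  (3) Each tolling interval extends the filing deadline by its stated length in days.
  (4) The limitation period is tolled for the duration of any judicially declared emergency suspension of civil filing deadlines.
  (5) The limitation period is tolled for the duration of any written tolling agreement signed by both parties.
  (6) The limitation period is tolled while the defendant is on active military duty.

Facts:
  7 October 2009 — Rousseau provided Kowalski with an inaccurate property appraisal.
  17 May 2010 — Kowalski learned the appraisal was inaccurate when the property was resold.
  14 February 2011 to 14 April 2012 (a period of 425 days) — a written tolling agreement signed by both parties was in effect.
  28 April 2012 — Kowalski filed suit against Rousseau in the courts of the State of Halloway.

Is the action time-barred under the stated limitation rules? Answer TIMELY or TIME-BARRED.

TIMELY

Under the discovery rule, the claim accrued on 17 May 2010, when Kowalski discovered the injury — not on the 7 October 2009 date of the underlying act.
Adding the 1 year base period to 17 May 2010 gives a deadline of 17 May 2011, before any tolling.
The period was tolled for 425 days by the written tolling agreement (14 February 2011 to 14 April 2012), pushing the deadline to 15 July 2012.
Kowalski filed on 28 April 2012, before the 15 July 2012 deadline, so the action is timely.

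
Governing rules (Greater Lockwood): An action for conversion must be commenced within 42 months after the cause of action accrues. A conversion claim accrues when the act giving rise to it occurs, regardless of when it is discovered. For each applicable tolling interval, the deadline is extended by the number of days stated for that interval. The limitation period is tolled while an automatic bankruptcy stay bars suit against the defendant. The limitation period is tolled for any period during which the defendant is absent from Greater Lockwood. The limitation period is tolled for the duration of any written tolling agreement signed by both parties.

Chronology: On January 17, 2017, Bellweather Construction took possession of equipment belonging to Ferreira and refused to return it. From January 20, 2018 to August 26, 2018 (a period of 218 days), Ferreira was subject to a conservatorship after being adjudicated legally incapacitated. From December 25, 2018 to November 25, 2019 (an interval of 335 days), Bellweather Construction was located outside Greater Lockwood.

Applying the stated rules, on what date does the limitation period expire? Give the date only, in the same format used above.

The limitation period began to run on January 17, 2017.
42 months from January 17, 2017 is July 17, 2020.
The period was tolled for 335 days by the defendant's absence from the jurisdiction (December 25, 2018 to November 25, 2019), pushing the deadline to June 17, 2021.
The plaintiff's legal incapacity from January 20, 2018 to August 26, 2018 does not toll the period, because no stated rule makes the plaintiff's incapacity a tolling event.

June 17, 2021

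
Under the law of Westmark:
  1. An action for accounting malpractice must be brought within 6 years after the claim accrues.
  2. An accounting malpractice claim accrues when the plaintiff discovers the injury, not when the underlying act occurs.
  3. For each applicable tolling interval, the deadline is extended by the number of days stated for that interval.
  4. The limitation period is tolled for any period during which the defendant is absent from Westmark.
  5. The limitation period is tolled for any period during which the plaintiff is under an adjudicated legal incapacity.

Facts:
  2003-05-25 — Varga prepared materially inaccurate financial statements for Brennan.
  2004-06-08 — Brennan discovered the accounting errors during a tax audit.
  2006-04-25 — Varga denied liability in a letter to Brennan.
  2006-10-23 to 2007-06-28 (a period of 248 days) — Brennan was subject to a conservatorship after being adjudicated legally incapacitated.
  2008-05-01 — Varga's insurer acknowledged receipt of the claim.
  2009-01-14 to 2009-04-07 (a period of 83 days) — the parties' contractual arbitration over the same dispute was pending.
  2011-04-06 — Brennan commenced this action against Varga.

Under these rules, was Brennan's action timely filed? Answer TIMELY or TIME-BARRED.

TIME-BARRED

The claim did not accrue until Brennan discovered the injury on 2004-06-08; the 2003-05-25 act date does not start the clock under the stated rule.
Adding the 6 years base period to 2004-06-08 gives a deadline of 2010-06-08, before any tolling.
The period was tolled for 248 days by the plaintiff's legal incapacity (2006-10-23 to 2007-06-28), pushing the deadline to 2011-02-11.
No stated provision tolls the period for a pending arbitration, so the interval from 2009-01-14 to 2009-04-07 has no effect on the deadline.
The other events in the timeline have no effect on the limitation period under the stated rules.
Brennan filed on 2011-04-06, after the 2011-02-11 deadline, so the action is time-barred.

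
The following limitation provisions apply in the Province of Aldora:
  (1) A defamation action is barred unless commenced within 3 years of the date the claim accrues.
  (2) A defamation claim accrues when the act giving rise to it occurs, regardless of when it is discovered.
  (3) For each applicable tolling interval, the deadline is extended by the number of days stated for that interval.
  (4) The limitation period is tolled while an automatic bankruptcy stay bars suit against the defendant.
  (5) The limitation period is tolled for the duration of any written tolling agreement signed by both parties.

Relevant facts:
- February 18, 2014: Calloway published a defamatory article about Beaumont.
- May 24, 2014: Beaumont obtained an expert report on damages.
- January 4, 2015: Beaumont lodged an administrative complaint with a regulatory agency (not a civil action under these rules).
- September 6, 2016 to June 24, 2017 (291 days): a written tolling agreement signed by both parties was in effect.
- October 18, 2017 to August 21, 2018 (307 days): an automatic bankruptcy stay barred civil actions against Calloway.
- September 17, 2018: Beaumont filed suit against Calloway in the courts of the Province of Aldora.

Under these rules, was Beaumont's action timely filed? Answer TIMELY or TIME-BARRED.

The limitation period began to run on February 18, 2014.
The untolled deadline — 3 years after February 18, 2014 — is February 18, 2017.
The written tolling agreement from September 6, 2016 to June 24, 2017 tolled the period for 291 days, extending the deadline to December 6, 2017.
Because the automatic bankruptcy stay ran from October 18, 2017 to August 21, 2018, the deadline is extended by 307 days to October 9, 2018.
None of the other events listed affects the running of the period under the stated rules.
The September 17, 2018 filing precedes the October 9, 2018 deadline; the claim is timely.

TIMELY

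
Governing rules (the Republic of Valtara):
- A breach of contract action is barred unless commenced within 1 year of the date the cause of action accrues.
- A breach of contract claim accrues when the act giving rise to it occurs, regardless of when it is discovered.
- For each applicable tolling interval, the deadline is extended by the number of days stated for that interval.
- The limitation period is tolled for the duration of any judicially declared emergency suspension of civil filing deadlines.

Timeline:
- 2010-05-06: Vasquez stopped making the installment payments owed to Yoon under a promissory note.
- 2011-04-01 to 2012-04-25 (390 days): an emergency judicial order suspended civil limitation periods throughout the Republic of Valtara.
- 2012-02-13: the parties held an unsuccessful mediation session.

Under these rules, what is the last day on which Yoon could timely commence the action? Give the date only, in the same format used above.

2012-05-30

The limitation period began to run on 2010-05-06.
The untolled deadline — 1 year after 2010-05-06 — is 2011-05-06.
Because the emergency suspension of filing deadlines ran from 2011-04-01 to 2012-04-25, the deadline is extended by 390 days to 2012-05-30.
Nothing else in the chronology tolls or restarts the period.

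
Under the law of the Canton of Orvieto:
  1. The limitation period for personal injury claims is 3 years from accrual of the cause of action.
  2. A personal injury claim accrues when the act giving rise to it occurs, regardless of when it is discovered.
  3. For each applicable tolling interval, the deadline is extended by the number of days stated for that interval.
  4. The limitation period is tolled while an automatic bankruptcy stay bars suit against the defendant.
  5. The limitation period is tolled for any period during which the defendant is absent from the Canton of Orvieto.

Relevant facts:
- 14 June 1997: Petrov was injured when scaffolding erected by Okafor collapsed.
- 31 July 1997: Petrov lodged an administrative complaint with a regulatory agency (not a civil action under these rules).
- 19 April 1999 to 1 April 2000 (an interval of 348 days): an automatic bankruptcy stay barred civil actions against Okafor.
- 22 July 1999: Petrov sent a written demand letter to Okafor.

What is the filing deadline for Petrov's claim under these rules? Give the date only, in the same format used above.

28 May 2001

The claim accrued on 14 June 1997, when the wrongful act occurred.
Adding the 3 years base period to 14 June 1997 gives a deadline of 14 June 2000, before any tolling.
The period was tolled for 348 days by the automatic bankruptcy stay (19 April 1999 to 1 April 2000), pushing the deadline to 28 May 2001.
Nothing else in the chronology tolls or restarts the period.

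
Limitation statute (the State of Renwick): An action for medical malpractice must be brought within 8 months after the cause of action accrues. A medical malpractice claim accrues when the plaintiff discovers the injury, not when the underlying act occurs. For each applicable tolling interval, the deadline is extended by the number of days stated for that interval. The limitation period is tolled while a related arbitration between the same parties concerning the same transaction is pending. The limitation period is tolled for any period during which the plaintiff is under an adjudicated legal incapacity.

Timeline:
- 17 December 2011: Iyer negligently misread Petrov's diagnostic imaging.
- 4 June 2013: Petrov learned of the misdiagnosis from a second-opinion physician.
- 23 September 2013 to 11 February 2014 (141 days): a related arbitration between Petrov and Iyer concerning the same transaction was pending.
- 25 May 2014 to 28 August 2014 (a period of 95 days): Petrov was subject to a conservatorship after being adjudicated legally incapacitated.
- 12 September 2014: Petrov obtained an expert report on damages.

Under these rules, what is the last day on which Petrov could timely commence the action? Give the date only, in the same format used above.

28 September 2014

Under the discovery rule, the claim accrued on 4 June 2013, when Petrov discovered the injury — not on the 17 December 2011 date of the underlying act.
Adding the 8 months base period to 4 June 2013 gives a deadline of 4 February 2014, before any tolling.
Because the pending related arbitration ran from 23 September 2013 to 11 February 2014, the deadline is extended by 141 days to 25 June 2014.
The plaintiff's legal incapacity from 25 May 2014 to 28 August 2014 tolled the period for 95 days, extending the deadline to 28 September 2014.
Nothing else in the chronology tolls or restarts the period.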